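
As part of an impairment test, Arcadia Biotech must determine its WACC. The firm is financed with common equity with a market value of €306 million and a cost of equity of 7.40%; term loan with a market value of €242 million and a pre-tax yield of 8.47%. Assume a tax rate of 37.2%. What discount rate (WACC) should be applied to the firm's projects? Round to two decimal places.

6.48%

Total capital V = 306 + 242 = 548.
Equity: weight = 306/548 = 0.5584; cost = 7.4%.
Term loan: weight = 242/548 = 0.4416; after-tax cost = 8.47% × (1 − 37.2%) = 5.3192%.
WACC = 0.5584 × 7.4000% + 0.4416 × 5.3192% = 6.4811%.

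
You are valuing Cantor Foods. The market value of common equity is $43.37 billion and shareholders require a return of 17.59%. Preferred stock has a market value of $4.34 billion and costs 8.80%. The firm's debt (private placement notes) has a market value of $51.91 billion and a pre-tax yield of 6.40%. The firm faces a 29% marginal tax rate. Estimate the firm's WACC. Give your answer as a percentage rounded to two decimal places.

Total capital V = 43.37 + 4.34 + 51.91 = 99.62.
Equity: weight = 43.37/99.62 = 0.4354; cost = 17.59%.
Preferred: weight = 4.34/99.62 = 0.0436; cost = 8.8%.
Private placement notes: weight = 51.91/99.62 = 0.5211; after-tax cost = 6.4% × (1 − 29%) = 4.5440%.
WACC = 0.4354 × 17.5900% + 0.0436 × 8.8000% + 0.5211 × 4.5440% = 10.4090%.

10.41%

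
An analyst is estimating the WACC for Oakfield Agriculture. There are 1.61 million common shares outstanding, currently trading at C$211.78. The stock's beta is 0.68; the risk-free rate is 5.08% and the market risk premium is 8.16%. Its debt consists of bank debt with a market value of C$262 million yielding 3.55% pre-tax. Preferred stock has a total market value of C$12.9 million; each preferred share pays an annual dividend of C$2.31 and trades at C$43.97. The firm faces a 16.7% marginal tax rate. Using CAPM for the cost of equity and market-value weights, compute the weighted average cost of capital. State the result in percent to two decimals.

Cost of equity via CAPM: Re = 5.08% + 0.68 × 8.16% = 10.6288%.
Cost of preferred: Rp = 2.31 / 43.97 = 5.2536%.
Market value of equity E = 211.78 × 1.61m = 340.9658m.
Total capital V = 340.9658 + 12.9 + 262 = 615.8658.
Equity: weight = 340.9658/615.8658 = 0.5536; cost = 10.6288%.
Preferred: weight = 12.9/615.8658 = 0.0209; cost = 5.2536%.
Bank debt: weight = 262/615.8658 = 0.4254; after-tax cost = 3.55% × (1 − 16.7%) = 2.9571%.
WACC = 0.5536 × 10.6288% + 0.0209 × 5.2536% + 0.4254 × 2.9571% = 7.2526%.

7.25%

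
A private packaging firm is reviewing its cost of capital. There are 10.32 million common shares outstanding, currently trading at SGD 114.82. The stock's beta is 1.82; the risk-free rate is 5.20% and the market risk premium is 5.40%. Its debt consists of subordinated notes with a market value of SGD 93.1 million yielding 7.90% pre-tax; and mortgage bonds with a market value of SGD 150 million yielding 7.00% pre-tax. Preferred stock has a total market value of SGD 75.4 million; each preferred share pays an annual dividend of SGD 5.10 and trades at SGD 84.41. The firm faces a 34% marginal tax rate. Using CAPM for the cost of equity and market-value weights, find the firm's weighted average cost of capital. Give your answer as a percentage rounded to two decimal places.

Cost of equity via CAPM: Re = 5.2% + 1.82 × 5.4% = 15.0280%.
Cost of preferred: Rp = 5.1 / 84.41 = 6.0419%.
Market value of equity E = 114.82 × 10.32m = 1184.9424m.
Total capital V = 1184.9424 + 75.4 + 93.1 + 150 = 1503.4424.
Equity: weight = 1184.9424/1503.4424 = 0.7882; cost = 15.028%.
Preferred: weight = 75.4/1503.4424 = 0.0502; cost = 6.0419%.
Subordinated notes: weight = 93.1/1503.4424 = 0.0619; after-tax cost = 7.9% × (1 − 34%) = 5.2140%.
Mortgage bonds: weight = 150/1503.4424 = 0.0998; after-tax cost = 7% × (1 − 34%) = 4.6200%.
WACC = 0.7882 × 15.0280% + 0.0502 × 6.0419% + 0.0619 × 5.2140% + 0.0998 × 4.6200% = 12.9312%.

12.93%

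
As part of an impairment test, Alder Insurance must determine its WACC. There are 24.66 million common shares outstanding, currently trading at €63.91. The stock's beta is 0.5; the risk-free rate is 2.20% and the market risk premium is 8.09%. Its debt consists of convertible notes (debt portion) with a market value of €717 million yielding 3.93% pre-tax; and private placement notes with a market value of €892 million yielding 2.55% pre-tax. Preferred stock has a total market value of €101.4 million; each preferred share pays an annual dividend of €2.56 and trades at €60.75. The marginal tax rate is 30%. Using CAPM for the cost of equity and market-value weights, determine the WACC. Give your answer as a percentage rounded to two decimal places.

4.21%

Cost of equity via CAPM: Re = 2.2% + 0.5 × 8.09% = 6.2450%.
Cost of preferred: Rp = 2.56 / 60.75 = 4.2140%.
Market value of equity E = 63.91 × 24.66m = 1576.0206m.
Total capital V = 1576.0206 + 101.4 + 717 + 892 = 3286.4206.
Equity: weight = 1576.0206/3286.4206 = 0.4796; cost = 6.245%.
Preferred: weight = 101.4/3286.4206 = 0.0309; cost = 4.214%.
Convertible notes (debt portion): weight = 717/3286.4206 = 0.2182; after-tax cost = 3.93% × (1 − 30%) = 2.7510%.
Private placement notes: weight = 892/3286.4206 = 0.2714; after-tax cost = 2.55% × (1 − 30%) = 1.7850%.
WACC = 0.4796 × 6.2450% + 0.0309 × 4.2140% + 0.2182 × 2.7510% + 0.2714 × 1.7850% = 4.2095%.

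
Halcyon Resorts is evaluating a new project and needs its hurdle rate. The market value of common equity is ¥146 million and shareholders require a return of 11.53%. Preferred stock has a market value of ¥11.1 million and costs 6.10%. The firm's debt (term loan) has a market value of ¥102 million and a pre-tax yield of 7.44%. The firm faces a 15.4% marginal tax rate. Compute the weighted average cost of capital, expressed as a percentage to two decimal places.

Total capital V = 146 + 11.1 + 102 = 259.1.
Equity: weight = 146/259.1 = 0.5635; cost = 11.53%.
Preferred: weight = 11.1/259.1 = 0.0428; cost = 6.1%.
Term loan: weight = 102/259.1 = 0.3937; after-tax cost = 7.44% × (1 − 15.4%) = 6.2942%.
WACC = 0.5635 × 11.5300% + 0.0428 × 6.1000% + 0.3937 × 6.2942% = 9.2362%.

9.24%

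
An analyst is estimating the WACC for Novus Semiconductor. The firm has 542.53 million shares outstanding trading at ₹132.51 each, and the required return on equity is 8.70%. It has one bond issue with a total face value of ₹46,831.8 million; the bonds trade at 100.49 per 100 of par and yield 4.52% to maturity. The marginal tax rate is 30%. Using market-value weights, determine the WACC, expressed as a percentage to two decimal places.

Market value of equity E = 132.51 × 542.53m = 71890.6503m. Market value of debt D = 46831.8m × 100.49/100 = 47061.27582m.
Total capital V = 71890.6503 + 47061.27582 = 118951.92612.
Equity: weight = 71890.6503/118951.92612 = 0.6044; cost = 8.7%.
Bonds outstanding: weight = 47061.27582/118951.92612 = 0.3956; after-tax cost = 4.52% × (1 − 30%) = 3.1640%.
WACC = 0.6044 × 8.7000% + 0.3956 × 3.1640% = 6.5098%.

6.51%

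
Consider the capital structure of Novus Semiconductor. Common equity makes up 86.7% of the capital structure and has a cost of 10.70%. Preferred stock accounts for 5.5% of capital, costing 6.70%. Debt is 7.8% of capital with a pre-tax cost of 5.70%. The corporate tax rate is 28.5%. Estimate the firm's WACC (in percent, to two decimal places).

9.96%

After-tax cost of debt = 5.7% × (1 − 28.5%) = 4.0755%.
WACC = 0.867 × 10.7000% + 0.055 × 6.7000% + 0.078 × 4.0755% = 9.9633%.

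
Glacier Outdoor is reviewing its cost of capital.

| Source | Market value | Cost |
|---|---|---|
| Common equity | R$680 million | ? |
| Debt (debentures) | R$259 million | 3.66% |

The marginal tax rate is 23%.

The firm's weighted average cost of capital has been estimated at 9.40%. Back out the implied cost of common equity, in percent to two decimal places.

11.91%

Total capital V = 680 + 259 = 939.
Equity weight = 680/939 = 0.7242.
Debentures weight = 259/939 = 0.2758.
Debt contribution = 0.2758 × 3.66% × (1 − 23%) = 0.7773%.
Required equity contribution = 9.4% − 0.7773% = 8.6227%.
Re = 8.6227% / 0.7242 = 11.9069%.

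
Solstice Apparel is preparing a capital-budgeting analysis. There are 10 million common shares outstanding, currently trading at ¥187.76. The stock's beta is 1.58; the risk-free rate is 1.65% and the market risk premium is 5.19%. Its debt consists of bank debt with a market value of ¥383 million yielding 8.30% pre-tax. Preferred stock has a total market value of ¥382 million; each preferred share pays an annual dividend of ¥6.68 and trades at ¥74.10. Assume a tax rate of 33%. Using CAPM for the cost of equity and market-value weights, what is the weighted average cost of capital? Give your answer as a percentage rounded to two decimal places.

Cost of equity via CAPM: Re = 1.65% + 1.58 × 5.19% = 9.8502%.
Cost of preferred: Rp = 6.68 / 74.1 = 9.0148%.
Market value of equity E = 187.76 × 10m = 1877.6m.
Total capital V = 1877.6 + 382 + 383 = 2642.6.
Equity: weight = 1877.6/2642.6 = 0.7105; cost = 9.8502%.
Preferred: weight = 382/2642.6 = 0.1446; cost = 9.0148%.
Bank debt: weight = 383/2642.6 = 0.1449; after-tax cost = 8.3% × (1 − 33%) = 5.5610%.
WACC = 0.7105 × 9.8502% + 0.1446 × 9.0148% + 0.1449 × 5.5610% = 9.1078%.

9.11%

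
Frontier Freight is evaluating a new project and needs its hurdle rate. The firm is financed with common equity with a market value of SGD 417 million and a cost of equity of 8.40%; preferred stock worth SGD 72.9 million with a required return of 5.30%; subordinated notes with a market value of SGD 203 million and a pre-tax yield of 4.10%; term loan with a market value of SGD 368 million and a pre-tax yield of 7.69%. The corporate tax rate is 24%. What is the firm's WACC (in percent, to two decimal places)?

Total capital V = 417 + 72.9 + 203 + 368 = 1060.9.
Equity: weight = 417/1060.9 = 0.3931; cost = 8.4%.
Preferred: weight = 72.9/1060.9 = 0.0687; cost = 5.3%.
Subordinated notes: weight = 203/1060.9 = 0.1913; after-tax cost = 4.1% × (1 − 24%) = 3.1160%.
Term loan: weight = 368/1060.9 = 0.3469; after-tax cost = 7.69% × (1 − 24%) = 5.8444%.
WACC = 0.3931 × 8.4000% + 0.0687 × 5.3000% + 0.1913 × 3.1160% + 0.3469 × 5.8444% = 6.2894%.

6.29%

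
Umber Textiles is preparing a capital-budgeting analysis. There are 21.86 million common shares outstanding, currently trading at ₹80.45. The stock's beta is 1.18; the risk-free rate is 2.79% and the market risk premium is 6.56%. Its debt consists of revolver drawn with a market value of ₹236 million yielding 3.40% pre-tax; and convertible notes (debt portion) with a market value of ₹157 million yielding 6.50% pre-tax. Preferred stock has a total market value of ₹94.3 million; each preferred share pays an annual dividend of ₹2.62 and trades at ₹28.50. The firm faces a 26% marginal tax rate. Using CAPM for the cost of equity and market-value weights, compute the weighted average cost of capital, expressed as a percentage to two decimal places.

9.23%

Cost of equity via CAPM: Re = 2.79% + 1.18 × 6.56% = 10.5308%.
Cost of preferred: Rp = 2.62 / 28.5 = 9.1930%.
Market value of equity E = 80.45 × 21.86m = 1758.637m.
Total capital V = 1758.637 + 94.3 + 236 + 157 = 2245.937.
Equity: weight = 1758.637/2245.937 = 0.7830; cost = 10.5308%.
Preferred: weight = 94.3/2245.937 = 0.0420; cost = 9.193%.
Revolver drawn: weight = 236/2245.937 = 0.1051; after-tax cost = 3.4% × (1 − 26%) = 2.5160%.
Convertible notes (debt portion): weight = 157/2245.937 = 0.0699; after-tax cost = 6.5% × (1 − 26%) = 4.8100%.
WACC = 0.7830 × 10.5308% + 0.0420 × 9.1930% + 0.1051 × 2.5160% + 0.0699 × 4.8100% = 9.2325%.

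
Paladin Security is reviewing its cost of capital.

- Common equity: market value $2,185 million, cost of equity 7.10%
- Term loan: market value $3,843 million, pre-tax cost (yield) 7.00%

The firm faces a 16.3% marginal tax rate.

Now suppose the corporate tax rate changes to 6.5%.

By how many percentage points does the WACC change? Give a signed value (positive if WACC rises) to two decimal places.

Current WACC:
Total capital V = 2185 + 3843 = 6028.
Equity: weight = 2185/6028 = 0.3625; cost = 7.1%.
Term loan: weight = 3843/6028 = 0.6375; after-tax cost = 7% × (1 − 16.3%) = 5.8590%.
WACC = 0.3625 × 7.1000% + 0.6375 × 5.8590% = 6.3088%.
After the change:
Total capital V = 2185 + 3843 = 6028.
Equity: weight = 2185/6028 = 0.3625; cost = 7.1%.
Term loan: weight = 3843/6028 = 0.6375; after-tax cost = 7% × (1 − 6.5%) = 6.5450%.
WACC = 0.3625 × 7.1000% + 0.6375 × 6.5450% = 6.7462%.
Change in WACC = 6.7462% − 6.3088% = 0.4373 pp.

+0.44 pp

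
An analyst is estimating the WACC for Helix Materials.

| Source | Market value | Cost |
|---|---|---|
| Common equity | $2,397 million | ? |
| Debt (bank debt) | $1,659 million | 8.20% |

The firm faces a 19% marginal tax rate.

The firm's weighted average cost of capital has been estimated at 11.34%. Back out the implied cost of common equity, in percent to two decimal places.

14.59%

Total capital V = 2397 + 1659 = 4056.
Equity weight = 2397/4056 = 0.5910.
Bank debt weight = 1659/4056 = 0.4090.
Debt contribution = 0.4090 × 8.2% × (1 − 19%) = 2.7167%.
Required equity contribution = 11.34% − 2.7167% = 8.6233%.
Re = 8.6233% / 0.5910 = 14.5916%.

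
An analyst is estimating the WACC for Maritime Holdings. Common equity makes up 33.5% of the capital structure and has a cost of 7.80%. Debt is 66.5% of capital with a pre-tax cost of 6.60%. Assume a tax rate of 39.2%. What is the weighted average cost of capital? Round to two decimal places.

5.28%

After-tax cost of debt = 6.6% × (1 − 39.2%) = 4.0128%.
WACC = 0.335 × 7.8000% + 0.665 × 4.0128% = 5.2815%.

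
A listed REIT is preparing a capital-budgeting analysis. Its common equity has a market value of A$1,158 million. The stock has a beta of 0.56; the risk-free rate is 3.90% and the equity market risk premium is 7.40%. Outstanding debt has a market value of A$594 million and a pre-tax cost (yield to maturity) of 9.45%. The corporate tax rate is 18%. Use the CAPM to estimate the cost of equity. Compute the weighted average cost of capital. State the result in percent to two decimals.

Cost of equity via CAPM: Re = 3.9% + 0.56 × 7.4% = 8.0440%.
Total capital V = 1158 + 594 = 1752.
Equity: weight = 1158/1752 = 0.6610; cost = 8.044%.
Debt: weight = 594/1752 = 0.3390; after-tax cost = 9.45% × (1 − 18%) = 7.7490%.
WACC = 0.6610 × 8.0440% + 0.3390 × 7.7490% = 7.9440%.

7.94%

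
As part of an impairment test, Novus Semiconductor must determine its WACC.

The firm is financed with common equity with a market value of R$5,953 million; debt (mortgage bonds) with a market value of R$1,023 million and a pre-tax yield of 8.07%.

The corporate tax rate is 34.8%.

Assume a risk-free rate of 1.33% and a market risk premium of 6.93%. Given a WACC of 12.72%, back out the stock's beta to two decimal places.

Total capital V = 5953 + 1023 = 6976.
Equity weight = 5953/6976 = 0.8534.
Mortgage bonds weight = 1023/6976 = 0.1466.
Debt contribution = 0.1466 × 8.07% × (1 − 34.8%) = 0.7716%.
Required equity contribution = 12.72% − 0.7716% = 11.9484%  ⇒  Re = 14.0017%.
CAPM: 14.0017% = 1.33% + β × 6.93%  ⇒  β = 1.8285.

1.83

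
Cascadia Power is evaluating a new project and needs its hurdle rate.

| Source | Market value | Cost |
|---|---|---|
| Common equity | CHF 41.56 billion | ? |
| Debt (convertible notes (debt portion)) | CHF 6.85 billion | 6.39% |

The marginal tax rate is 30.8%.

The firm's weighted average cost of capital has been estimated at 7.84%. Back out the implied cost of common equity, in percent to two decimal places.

8.40%

Total capital V = 41.56 + 6.85 = 48.41.
Equity weight = 41.56/48.41 = 0.8585.
Convertible notes (debt portion) weight = 6.85/48.41 = 0.1415.
Debt contribution = 0.1415 × 6.39% × (1 − 30.8%) = 0.6257%.
Required equity contribution = 7.84% − 0.6257% = 7.2143%.
Re = 7.2143% / 0.8585 = 8.4034%.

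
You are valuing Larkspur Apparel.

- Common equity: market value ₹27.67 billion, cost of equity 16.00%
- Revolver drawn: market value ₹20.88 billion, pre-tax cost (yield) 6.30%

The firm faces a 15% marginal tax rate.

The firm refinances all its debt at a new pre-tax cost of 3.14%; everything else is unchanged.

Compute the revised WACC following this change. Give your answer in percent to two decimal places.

After the change:
Total capital V = 27.67 + 20.88 = 48.55.
Equity: weight = 27.67/48.55 = 0.5699; cost = 16%.
Revolver drawn: weight = 20.88/48.55 = 0.4301; after-tax cost = 3.14% × (1 − 15%) = 2.6690%.
WACC = 0.5699 × 16.0000% + 0.4301 × 2.6690% = 10.2667%.

10.27%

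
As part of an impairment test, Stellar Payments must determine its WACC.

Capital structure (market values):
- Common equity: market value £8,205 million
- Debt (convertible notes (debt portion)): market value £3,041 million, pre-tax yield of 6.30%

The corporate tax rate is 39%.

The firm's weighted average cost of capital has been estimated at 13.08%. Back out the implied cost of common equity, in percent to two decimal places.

16.50%

Total capital V = 8205 + 3041 = 11246.
Equity weight = 8205/11246 = 0.7296.
Convertible notes (debt portion) weight = 3041/11246 = 0.2704.
Debt contribution = 0.2704 × 6.3% × (1 − 39%) = 1.0392%.
Required equity contribution = 13.08% − 1.0392% = 12.0408%.
Re = 12.0408% / 0.7296 = 16.5035%.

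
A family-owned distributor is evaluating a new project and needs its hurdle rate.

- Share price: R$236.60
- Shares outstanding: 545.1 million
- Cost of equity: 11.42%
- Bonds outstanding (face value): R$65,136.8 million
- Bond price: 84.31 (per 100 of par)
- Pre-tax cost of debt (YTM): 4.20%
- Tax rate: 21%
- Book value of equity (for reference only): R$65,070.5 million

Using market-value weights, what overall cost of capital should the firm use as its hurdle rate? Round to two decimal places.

9.00%

Market value of equity E = 236.6 × 545.1m = 128970.66m. Market value of debt D = 65136.8m × 84.31/100 = 54916.83608m.
Total capital V = 128970.66 + 54916.83608 = 183887.49608.
Equity: weight = 128970.66/183887.49608 = 0.7014; cost = 11.42%.
Bonds outstanding: weight = 54916.83608/183887.49608 = 0.2986; after-tax cost = 4.2% × (1 − 21%) = 3.3180%.
WACC = 0.7014 × 11.4200% + 0.2986 × 3.3180% = 9.0004%.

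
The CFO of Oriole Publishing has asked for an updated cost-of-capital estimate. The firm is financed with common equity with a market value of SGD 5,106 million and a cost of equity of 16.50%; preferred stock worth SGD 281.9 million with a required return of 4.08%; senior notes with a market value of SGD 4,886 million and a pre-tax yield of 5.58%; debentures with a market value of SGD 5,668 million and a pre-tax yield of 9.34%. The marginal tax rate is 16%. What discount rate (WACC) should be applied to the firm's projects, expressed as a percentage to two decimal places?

9.58%

Total capital V = 5106 + 281.9 + 4886 + 5668 = 15941.9.
Equity: weight = 5106/15941.9 = 0.3203; cost = 16.5%.
Preferred: weight = 281.9/15941.9 = 0.0177; cost = 4.08%.
Senior notes: weight = 4886/15941.9 = 0.3065; after-tax cost = 5.58% × (1 − 16%) = 4.6872%.
Debentures: weight = 5668/15941.9 = 0.3555; after-tax cost = 9.34% × (1 − 16%) = 7.8456%.
WACC = 0.3203 × 16.5000% + 0.0177 × 4.0800% + 0.3065 × 4.6872% + 0.3555 × 7.8456% = 9.5829%.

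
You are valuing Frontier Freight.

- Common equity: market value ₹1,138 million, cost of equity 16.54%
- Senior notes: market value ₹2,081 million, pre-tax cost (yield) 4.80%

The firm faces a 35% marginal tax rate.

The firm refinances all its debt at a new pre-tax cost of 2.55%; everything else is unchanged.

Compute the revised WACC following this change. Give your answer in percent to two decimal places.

After the change:
Total capital V = 1138 + 2081 = 3219.
Equity: weight = 1138/3219 = 0.3535; cost = 16.54%.
Senior notes: weight = 2081/3219 = 0.6465; after-tax cost = 2.55% × (1 − 35%) = 1.6575%.
WACC = 0.3535 × 16.5400% + 0.6465 × 1.6575% = 6.9188%.

6.92%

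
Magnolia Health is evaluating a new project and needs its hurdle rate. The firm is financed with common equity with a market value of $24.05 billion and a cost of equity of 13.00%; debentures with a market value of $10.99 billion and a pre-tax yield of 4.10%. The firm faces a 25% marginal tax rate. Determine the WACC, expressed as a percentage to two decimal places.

Total capital V = 24.05 + 10.99 = 35.04.
Equity: weight = 24.05/35.04 = 0.6864; cost = 13%.
Debentures: weight = 10.99/35.04 = 0.3136; after-tax cost = 4.1% × (1 − 25%) = 3.0750%.
WACC = 0.6864 × 13.0000% + 0.3136 × 3.0750% = 9.8871%.

9.89%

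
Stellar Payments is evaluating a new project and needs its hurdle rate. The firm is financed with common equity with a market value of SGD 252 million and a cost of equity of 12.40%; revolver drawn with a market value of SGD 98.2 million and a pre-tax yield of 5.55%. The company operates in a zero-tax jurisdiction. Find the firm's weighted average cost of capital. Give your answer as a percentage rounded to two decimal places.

10.48%

Total capital V = 252 + 98.2 = 350.2.
Equity: weight = 252/350.2 = 0.7196; cost = 12.4%.
Revolver drawn: weight = 98.2/350.2 = 0.2804; after-tax cost = 5.55% × (1 − 0%) = 5.5500%.
WACC = 0.7196 × 12.4000% + 0.2804 × 5.5500% = 10.4792%.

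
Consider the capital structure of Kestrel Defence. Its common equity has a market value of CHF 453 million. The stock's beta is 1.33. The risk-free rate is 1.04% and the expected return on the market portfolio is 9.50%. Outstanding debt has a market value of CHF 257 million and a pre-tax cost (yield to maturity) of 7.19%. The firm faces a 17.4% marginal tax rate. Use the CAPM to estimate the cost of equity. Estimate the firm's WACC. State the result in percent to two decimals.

9.99%

Market risk premium = 9.5% − 1.04% = 8.46%.
Cost of equity via CAPM: Re = 1.04% + 1.33 × 8.46% = 12.2918%.
Total capital V = 453 + 257 = 710.
Equity: weight = 453/710 = 0.6380; cost = 12.2918%.
Debt: weight = 257/710 = 0.3620; after-tax cost = 7.19% × (1 − 17.4%) = 5.9389%.
WACC = 0.6380 × 12.2918% + 0.3620 × 5.9389% = 9.9922%.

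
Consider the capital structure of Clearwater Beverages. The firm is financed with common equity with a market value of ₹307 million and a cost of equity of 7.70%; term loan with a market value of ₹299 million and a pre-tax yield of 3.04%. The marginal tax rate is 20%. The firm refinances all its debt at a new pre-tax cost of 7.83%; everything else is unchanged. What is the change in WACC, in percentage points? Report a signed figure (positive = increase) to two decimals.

+1.89 pp

Current WACC:
Total capital V = 307 + 299 = 606.
Equity: weight = 307/606 = 0.5066; cost = 7.7%.
Term loan: weight = 299/606 = 0.4934; after-tax cost = 3.04% × (1 − 20%) = 2.4320%.
WACC = 0.5066 × 7.7000% + 0.4934 × 2.4320% = 5.1008%.
After the change:
Total capital V = 307 + 299 = 606.
Equity: weight = 307/606 = 0.5066; cost = 7.7%.
Term loan: weight = 299/606 = 0.4934; after-tax cost = 7.83% × (1 − 20%) = 6.2640%.
WACC = 0.5066 × 7.7000% + 0.4934 × 6.2640% = 6.9915%.
Change in WACC = 6.9915% − 5.1008% = 1.8907 pp.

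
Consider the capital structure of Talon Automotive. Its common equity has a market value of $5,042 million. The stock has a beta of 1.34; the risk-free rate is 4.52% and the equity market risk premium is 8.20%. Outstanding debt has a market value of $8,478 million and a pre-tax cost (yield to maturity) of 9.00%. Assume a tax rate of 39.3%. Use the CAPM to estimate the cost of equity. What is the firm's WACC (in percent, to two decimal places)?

Cost of equity via CAPM: Re = 4.52% + 1.34 × 8.2% = 15.5080%.
Total capital V = 5042 + 8478 = 13520.
Equity: weight = 5042/13520 = 0.3729; cost = 15.508%.
Debt: weight = 8478/13520 = 0.6271; after-tax cost = 9% × (1 − 39.3%) = 5.4630%.
WACC = 0.3729 × 15.5080% + 0.6271 × 5.4630% = 9.2091%.

9.21%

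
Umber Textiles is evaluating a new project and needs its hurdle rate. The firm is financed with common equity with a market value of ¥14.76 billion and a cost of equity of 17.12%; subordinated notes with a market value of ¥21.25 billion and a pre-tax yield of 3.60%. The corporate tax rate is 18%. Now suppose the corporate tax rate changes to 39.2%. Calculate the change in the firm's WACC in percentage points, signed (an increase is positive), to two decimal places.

Current WACC:
Total capital V = 14.76 + 21.25 = 36.01.
Equity: weight = 14.76/36.01 = 0.4099; cost = 17.12%.
Subordinated notes: weight = 21.25/36.01 = 0.5901; after-tax cost = 3.6% × (1 − 18%) = 2.9520%.
WACC = 0.4099 × 17.1200% + 0.5901 × 2.9520% = 8.7593%.
After the change:
Total capital V = 14.76 + 21.25 = 36.01.
Equity: weight = 14.76/36.01 = 0.4099; cost = 17.12%.
Subordinated notes: weight = 21.25/36.01 = 0.5901; after-tax cost = 3.6% × (1 − 39.2%) = 2.1888%.
WACC = 0.4099 × 17.1200% + 0.5901 × 2.1888% = 8.3089%.
Change in WACC = 8.3089% − 8.7593% = -0.4504 pp.

-0.45 pp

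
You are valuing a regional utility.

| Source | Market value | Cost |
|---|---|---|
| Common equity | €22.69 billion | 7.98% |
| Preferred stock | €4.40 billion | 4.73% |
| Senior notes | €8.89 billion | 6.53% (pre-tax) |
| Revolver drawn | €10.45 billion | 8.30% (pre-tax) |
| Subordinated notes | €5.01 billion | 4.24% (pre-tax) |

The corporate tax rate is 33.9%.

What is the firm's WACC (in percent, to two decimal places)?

Total capital V = 22.69 + 4.4 + 8.89 + 10.45 + 5.01 = 51.44.
Equity: weight = 22.69/51.44 = 0.4411; cost = 7.98%.
Preferred: weight = 4.4/51.44 = 0.0855; cost = 4.73%.
Senior notes: weight = 8.89/51.44 = 0.1728; after-tax cost = 6.53% × (1 − 33.9%) = 4.3163%.
Revolver drawn: weight = 10.45/51.44 = 0.2031; after-tax cost = 8.3% × (1 − 33.9%) = 5.4863%.
Subordinated notes: weight = 5.01/51.44 = 0.0974; after-tax cost = 4.24% × (1 − 33.9%) = 2.8026%.
WACC = 0.4411 × 7.9800% + 0.0855 × 4.7300% + 0.1728 × 4.3163% + 0.2031 × 5.4863% + 0.0974 × 2.8026% = 6.0580%.

6.06%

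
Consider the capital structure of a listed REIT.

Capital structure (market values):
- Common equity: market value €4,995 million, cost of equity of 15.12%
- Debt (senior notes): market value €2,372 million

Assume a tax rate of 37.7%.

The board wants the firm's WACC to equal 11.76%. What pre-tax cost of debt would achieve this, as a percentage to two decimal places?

7.52%

Total capital V = 4995 + 2372 = 7367.
Equity weight = 4995/7367 = 0.6780.
Senior notes weight = 2372/7367 = 0.3220.
Equity contribution = 0.6780 × 15.12% = 10.2517%.
Remaining for debt = 11.76% − 10.2517% = 1.5083%.
Rd × (1 − 37.7%) × 0.3220 = 1.5083%  ⇒  Rd = 7.5192%.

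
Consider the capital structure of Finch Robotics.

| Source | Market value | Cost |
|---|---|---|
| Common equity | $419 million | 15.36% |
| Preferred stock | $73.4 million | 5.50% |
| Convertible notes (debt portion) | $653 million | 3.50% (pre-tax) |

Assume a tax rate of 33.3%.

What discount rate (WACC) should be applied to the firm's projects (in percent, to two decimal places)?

7.30%

Total capital V = 419 + 73.4 + 653 = 1145.4.
Equity: weight = 419/1145.4 = 0.3658; cost = 15.36%.
Preferred: weight = 73.4/1145.4 = 0.0641; cost = 5.5%.
Convertible notes (debt portion): weight = 653/1145.4 = 0.5701; after-tax cost = 3.5% × (1 − 33.3%) = 2.3345%.
WACC = 0.3658 × 15.3600% + 0.0641 × 5.5000% + 0.5701 × 2.3345% = 7.3022%.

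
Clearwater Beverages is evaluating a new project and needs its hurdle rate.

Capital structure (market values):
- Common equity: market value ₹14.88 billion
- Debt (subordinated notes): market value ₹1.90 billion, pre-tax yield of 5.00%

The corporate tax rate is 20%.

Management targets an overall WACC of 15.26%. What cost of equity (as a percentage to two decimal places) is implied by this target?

Total capital V = 14.88 + 1.9 = 16.78.
Equity weight = 14.88/16.78 = 0.8868.
Subordinated notes weight = 1.9/16.78 = 0.1132.
Debt contribution = 0.1132 × 5% × (1 − 20%) = 0.4529%.
Required equity contribution = 15.26% − 0.4529% = 14.8071%.
Re = 14.8071% / 0.8868 = 16.6978%.

16.70%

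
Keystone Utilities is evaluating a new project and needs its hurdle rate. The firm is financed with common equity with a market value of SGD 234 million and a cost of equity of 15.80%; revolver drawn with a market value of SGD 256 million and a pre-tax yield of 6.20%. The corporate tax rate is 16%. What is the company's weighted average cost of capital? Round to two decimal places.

10.27%

Total capital V = 234 + 256 = 490.
Equity: weight = 234/490 = 0.4776; cost = 15.8%.
Revolver drawn: weight = 256/490 = 0.5224; after-tax cost = 6.2% × (1 − 16%) = 5.2080%.
WACC = 0.4776 × 15.8000% + 0.5224 × 5.2080% = 10.2662%.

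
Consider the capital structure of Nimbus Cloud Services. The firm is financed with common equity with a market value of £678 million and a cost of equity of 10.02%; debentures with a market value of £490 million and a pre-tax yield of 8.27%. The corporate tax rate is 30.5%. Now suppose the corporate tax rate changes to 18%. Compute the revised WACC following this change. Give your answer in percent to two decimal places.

After the change:
Total capital V = 678 + 490 = 1168.
Equity: weight = 678/1168 = 0.5805; cost = 10.02%.
Debentures: weight = 490/1168 = 0.4195; after-tax cost = 8.27% × (1 − 18%) = 6.7814%.
WACC = 0.5805 × 10.0200% + 0.4195 × 6.7814% = 8.6613%.

8.66%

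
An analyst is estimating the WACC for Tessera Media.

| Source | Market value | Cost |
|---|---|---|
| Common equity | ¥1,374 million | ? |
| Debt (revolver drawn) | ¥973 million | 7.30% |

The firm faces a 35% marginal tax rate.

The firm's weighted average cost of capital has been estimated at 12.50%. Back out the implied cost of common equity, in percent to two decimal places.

17.99%

Total capital V = 1374 + 973 = 2347.
Equity weight = 1374/2347 = 0.5854.
Revolver drawn weight = 973/2347 = 0.4146.
Debt contribution = 0.4146 × 7.3% × (1 − 35%) = 1.9671%.
Required equity contribution = 12.5% − 1.9671% = 10.5329%.
Re = 10.5329% / 0.5854 = 17.9917%.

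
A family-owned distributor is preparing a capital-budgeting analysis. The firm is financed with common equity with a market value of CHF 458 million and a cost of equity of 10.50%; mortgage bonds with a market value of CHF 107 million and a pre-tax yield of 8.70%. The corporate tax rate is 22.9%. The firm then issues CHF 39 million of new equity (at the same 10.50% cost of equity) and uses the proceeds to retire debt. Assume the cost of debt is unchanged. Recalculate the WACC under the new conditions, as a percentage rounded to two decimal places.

10.04%

After the change:
Total capital V = 497 + 68 = 565.
Equity: weight = 497/565 = 0.8796; cost = 10.5%.
Mortgage bonds: weight = 68/565 = 0.1204; after-tax cost = 8.7% × (1 − 22.9%) = 6.7077%.
WACC = 0.8796 × 10.5000% + 0.1204 × 6.7077% = 10.0436%.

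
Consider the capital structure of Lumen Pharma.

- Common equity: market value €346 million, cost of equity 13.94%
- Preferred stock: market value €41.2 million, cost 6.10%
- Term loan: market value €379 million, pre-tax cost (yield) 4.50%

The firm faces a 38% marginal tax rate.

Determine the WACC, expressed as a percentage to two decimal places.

8.00%

Total capital V = 346 + 41.2 + 379 = 766.2.
Equity: weight = 346/766.2 = 0.4516; cost = 13.94%.
Preferred: weight = 41.2/766.2 = 0.0538; cost = 6.1%.
Term loan: weight = 379/766.2 = 0.4946; after-tax cost = 4.5% × (1 − 38%) = 2.7900%.
WACC = 0.4516 × 13.9400% + 0.0538 × 6.1000% + 0.4946 × 2.7900% = 8.0031%.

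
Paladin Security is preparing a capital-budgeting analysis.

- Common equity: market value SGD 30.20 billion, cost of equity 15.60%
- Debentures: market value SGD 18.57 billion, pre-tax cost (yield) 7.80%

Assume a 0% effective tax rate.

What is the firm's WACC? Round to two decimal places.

Total capital V = 30.2 + 18.57 = 48.77.
Equity: weight = 30.2/48.77 = 0.6192; cost = 15.6%.
Debentures: weight = 18.57/48.77 = 0.3808; after-tax cost = 7.8% × (1 − 0%) = 7.8000%.
WACC = 0.6192 × 15.6000% + 0.3808 × 7.8000% = 12.6300%.

12.63%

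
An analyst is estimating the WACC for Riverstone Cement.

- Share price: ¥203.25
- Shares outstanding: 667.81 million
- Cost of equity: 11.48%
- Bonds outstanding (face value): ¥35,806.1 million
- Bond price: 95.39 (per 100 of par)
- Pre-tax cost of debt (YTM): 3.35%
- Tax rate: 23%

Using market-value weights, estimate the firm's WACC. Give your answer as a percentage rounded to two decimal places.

Market value of equity E = 203.25 × 667.81m = 135732.3825m. Market value of debt D = 35806.1m × 95.39/100 = 34155.43879m.
Total capital V = 135732.3825 + 34155.43879 = 169887.82129.
Equity: weight = 135732.3825/169887.82129 = 0.7990; cost = 11.48%.
Bonds outstanding: weight = 34155.43879/169887.82129 = 0.2010; after-tax cost = 3.35% × (1 − 23%) = 2.5795%.
WACC = 0.7990 × 11.4800% + 0.2010 × 2.5795% = 9.6906%.

9.69%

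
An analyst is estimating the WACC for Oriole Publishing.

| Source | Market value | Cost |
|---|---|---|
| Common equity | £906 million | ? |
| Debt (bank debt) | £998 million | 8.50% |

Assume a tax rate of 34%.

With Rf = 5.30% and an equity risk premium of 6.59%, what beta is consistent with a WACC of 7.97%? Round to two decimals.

Total capital V = 906 + 998 = 1904.
Equity weight = 906/1904 = 0.4758.
Bank debt weight = 998/1904 = 0.5242.
Debt contribution = 0.5242 × 8.5% × (1 − 34%) = 2.9405%.
Required equity contribution = 7.97% − 2.9405% = 5.0295%  ⇒  Re = 10.5696%.
CAPM: 10.5696% = 5.3% + β × 6.59%  ⇒  β = 0.7996.

0.80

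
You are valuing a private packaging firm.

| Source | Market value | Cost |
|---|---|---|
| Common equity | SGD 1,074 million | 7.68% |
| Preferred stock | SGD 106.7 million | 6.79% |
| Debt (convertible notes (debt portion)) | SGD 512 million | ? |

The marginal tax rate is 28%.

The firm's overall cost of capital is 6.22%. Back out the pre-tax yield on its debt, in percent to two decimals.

Total capital V = 1074 + 106.7 + 512 = 1692.7.
Equity weight = 1074/1692.7 = 0.6345.
Preferred weight = 106.7/1692.7 = 0.0630.
Convertible notes (debt portion) weight = 512/1692.7 = 0.3025.
Equity contribution = 0.6345 × 7.68% = 4.8729%.
Preferred contribution = 0.0630 × 6.79% = 0.4280%.
Remaining for debt = 6.22% − 5.3009% = 0.9191%.
Rd × (1 − 28%) × 0.3025 = 0.9191%  ⇒  Rd = 4.2203%.

4.22%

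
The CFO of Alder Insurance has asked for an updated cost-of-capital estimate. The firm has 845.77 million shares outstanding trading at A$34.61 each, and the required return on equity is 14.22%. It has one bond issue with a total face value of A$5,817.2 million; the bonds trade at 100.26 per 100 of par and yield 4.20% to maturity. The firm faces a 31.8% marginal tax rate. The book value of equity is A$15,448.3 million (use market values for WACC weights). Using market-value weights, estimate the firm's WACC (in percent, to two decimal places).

12.33%

Market value of equity E = 34.61 × 845.77m = 29272.0997m. Market value of debt D = 5817.2m × 100.26/100 = 5832.32472m.
Total capital V = 29272.0997 + 5832.32472 = 35104.42442.
Equity: weight = 29272.0997/35104.42442 = 0.8339; cost = 14.22%.
Bonds outstanding: weight = 5832.32472/35104.42442 = 0.1661; after-tax cost = 4.2% × (1 − 31.8%) = 2.8644%.
WACC = 0.8339 × 14.2200% + 0.1661 × 2.8644% = 12.3334%.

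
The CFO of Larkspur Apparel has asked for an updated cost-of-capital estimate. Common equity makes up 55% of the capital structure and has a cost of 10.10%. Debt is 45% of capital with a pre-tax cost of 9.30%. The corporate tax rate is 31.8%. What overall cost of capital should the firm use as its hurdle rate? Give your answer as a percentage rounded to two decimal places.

8.41%

After-tax cost of debt = 9.3% × (1 − 31.8%) = 6.3426%.
WACC = 0.550 × 10.1000% + 0.450 × 6.3426% = 8.4092%.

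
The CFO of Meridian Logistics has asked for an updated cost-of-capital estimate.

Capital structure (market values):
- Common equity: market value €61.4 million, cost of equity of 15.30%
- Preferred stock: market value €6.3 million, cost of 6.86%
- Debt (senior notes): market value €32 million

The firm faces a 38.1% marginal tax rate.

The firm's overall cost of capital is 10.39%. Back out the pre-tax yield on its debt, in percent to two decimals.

2.69%

Total capital V = 61.4 + 6.3 + 32 = 99.7.
Equity weight = 61.4/99.7 = 0.6158.
Preferred weight = 6.3/99.7 = 0.0632.
Senior notes weight = 32/99.7 = 0.3210.
Equity contribution = 0.6158 × 15.3% = 9.4225%.
Preferred contribution = 0.0632 × 6.86% = 0.4335%.
Remaining for debt = 10.39% − 9.8559% = 0.5341%.
Rd × (1 − 38.1%) × 0.3210 = 0.5341%  ⇒  Rd = 2.6881%.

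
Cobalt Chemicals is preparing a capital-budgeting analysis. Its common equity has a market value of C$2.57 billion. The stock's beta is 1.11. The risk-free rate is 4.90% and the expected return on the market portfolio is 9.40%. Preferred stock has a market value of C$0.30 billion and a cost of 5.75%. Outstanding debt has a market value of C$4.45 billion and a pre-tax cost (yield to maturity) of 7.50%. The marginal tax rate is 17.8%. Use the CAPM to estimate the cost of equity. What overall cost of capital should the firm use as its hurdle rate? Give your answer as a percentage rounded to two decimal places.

Market risk premium = 9.4% − 4.9% = 4.5%.
Cost of equity via CAPM: Re = 4.9% + 1.11 × 4.5% = 9.8950%.
Total capital V = 2.57 + 0.3 + 4.45 = 7.32.
Equity: weight = 2.57/7.32 = 0.3511; cost = 9.895%.
Preferred: weight = 0.3/7.32 = 0.0410; cost = 5.75%.
Debt: weight = 4.45/7.32 = 0.6079; after-tax cost = 7.5% × (1 − 17.8%) = 6.1650%.
WACC = 0.3511 × 9.8950% + 0.0410 × 5.7500% + 0.6079 × 6.1650% = 7.4576%.

7.46%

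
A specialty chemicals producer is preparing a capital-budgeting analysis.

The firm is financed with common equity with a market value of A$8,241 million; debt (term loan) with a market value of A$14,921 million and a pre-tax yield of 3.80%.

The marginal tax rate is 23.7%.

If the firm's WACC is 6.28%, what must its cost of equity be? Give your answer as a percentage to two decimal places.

12.40%

Total capital V = 8241 + 14921 = 23162.
Equity weight = 8241/23162 = 0.3558.
Term loan weight = 14921/23162 = 0.6442.
Debt contribution = 0.6442 × 3.8% × (1 − 23.7%) = 1.8678%.
Required equity contribution = 6.28% − 1.8678% = 4.4122%.
Re = 4.4122% / 0.3558 = 12.4009%.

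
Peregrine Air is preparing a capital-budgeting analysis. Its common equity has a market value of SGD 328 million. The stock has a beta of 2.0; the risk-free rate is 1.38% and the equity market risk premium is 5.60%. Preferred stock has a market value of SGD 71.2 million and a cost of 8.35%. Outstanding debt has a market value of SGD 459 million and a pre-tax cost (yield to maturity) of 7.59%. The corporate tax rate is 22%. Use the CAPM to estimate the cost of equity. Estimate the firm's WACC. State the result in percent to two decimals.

8.67%

Cost of equity via CAPM: Re = 1.38% + 2.0 × 5.6% = 12.5800%.
Total capital V = 328 + 71.2 + 459 = 858.2.
Equity: weight = 328/858.2 = 0.3822; cost = 12.58%.
Preferred: weight = 71.2/858.2 = 0.0830; cost = 8.35%.
Debt: weight = 459/858.2 = 0.5348; after-tax cost = 7.59% × (1 − 22%) = 5.9202%.
WACC = 0.3822 × 12.5800% + 0.0830 × 8.3500% + 0.5348 × 5.9202% = 8.6671%.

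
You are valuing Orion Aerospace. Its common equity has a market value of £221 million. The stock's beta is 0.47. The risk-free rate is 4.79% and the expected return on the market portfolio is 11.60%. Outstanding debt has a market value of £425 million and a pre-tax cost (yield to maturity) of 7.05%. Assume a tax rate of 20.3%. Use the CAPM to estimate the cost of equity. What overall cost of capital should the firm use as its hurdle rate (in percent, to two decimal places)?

6.43%

Market risk premium = 11.6% − 4.79% = 6.81%.
Cost of equity via CAPM: Re = 4.79% + 0.47 × 6.81% = 7.9907%.
Total capital V = 221 + 425 = 646.
Equity: weight = 221/646 = 0.3421; cost = 7.9907%.
Debt: weight = 425/646 = 0.6579; after-tax cost = 7.05% × (1 − 20.3%) = 5.6188%.
WACC = 0.3421 × 7.9907% + 0.6579 × 5.6188% = 6.4303%.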